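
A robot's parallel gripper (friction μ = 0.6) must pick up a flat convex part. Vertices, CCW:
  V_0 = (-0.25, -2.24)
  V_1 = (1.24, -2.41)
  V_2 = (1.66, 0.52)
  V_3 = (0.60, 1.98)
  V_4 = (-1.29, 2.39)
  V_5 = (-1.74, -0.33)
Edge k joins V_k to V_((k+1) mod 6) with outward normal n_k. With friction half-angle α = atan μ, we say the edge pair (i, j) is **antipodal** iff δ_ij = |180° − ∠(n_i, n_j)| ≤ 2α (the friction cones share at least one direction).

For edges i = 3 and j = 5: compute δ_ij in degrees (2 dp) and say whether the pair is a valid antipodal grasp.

δ = 39.80°, valid

α = atan 0.6 = 30.96°;  2α = 61.93°
edge 3: e_3 = (-1.89, +0.41);  n_3 = (+0.2120, +0.9773)
edge 5: e_5 = (+1.49, -1.91);  n_5 = (-0.7885, -0.6151)
∠(n_3, n_5) = 140.20°
δ = |180° − 140.20°| = 39.80°
39.80° ≤ 2α = 61.93°  →  valid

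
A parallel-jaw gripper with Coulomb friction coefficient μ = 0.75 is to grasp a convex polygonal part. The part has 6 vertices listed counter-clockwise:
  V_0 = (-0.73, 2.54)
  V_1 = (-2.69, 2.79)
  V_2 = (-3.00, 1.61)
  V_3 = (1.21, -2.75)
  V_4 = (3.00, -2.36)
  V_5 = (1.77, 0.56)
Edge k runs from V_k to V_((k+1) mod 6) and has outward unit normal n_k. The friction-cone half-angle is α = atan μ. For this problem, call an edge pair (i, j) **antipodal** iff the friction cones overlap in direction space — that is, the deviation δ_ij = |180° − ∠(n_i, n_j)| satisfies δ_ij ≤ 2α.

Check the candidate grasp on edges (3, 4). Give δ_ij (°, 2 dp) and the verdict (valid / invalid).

δ = 79.45°, invalid

α = atan 0.75 = 36.87°;  2α = 73.74°
edge 3: e_3 = (+1.79, +0.39);  n_3 = (+0.2129, -0.9771)
edge 4: e_4 = (-1.23, +2.92);  n_4 = (+0.9216, +0.3882)
∠(n_3, n_4) = 100.55°
δ = |180° − 100.55°| = 79.45°
79.45° > 2α = 73.74°  →  invalid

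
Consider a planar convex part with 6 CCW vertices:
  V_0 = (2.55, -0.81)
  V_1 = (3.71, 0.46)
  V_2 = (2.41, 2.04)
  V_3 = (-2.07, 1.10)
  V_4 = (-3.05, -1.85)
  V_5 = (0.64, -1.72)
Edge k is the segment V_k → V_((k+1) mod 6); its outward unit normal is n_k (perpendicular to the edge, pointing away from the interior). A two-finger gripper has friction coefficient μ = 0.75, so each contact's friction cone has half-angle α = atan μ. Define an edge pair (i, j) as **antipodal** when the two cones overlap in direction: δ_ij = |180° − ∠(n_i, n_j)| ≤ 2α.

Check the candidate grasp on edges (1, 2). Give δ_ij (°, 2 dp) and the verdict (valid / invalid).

α = atan 0.75 = 36.87°;  2α = 73.74°
edge 1: e_1 = (-1.30, +1.58);  n_1 = (+0.7722, +0.6354)
edge 2: e_2 = (-4.48, -0.94);  n_2 = (-0.2053, +0.9787)
∠(n_1, n_2) = 62.40°
δ = |180° − 62.40°| = 117.60°
117.60° > 2α = 73.74°  →  invalid

δ = 117.60°, invalid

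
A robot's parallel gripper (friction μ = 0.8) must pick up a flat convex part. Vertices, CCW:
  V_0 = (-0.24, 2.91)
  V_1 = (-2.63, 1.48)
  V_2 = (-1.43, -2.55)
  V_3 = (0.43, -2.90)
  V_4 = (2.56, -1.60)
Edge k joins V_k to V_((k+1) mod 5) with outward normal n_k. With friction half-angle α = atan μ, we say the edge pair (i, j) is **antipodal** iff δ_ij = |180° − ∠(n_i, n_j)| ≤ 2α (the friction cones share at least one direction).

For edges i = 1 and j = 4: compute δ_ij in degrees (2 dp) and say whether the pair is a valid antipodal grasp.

δ = 15.25°, valid

α = atan 0.8 = 38.66°;  2α = 77.32°
edge 1: e_1 = (+1.20, -4.03);  n_1 = (-0.9584, -0.2854)
edge 4: e_4 = (-2.80, +4.51);  n_4 = (+0.8496, +0.5275)
∠(n_1, n_4) = 164.75°
δ = |180° − 164.75°| = 15.25°
15.25° ≤ 2α = 77.32°  →  valid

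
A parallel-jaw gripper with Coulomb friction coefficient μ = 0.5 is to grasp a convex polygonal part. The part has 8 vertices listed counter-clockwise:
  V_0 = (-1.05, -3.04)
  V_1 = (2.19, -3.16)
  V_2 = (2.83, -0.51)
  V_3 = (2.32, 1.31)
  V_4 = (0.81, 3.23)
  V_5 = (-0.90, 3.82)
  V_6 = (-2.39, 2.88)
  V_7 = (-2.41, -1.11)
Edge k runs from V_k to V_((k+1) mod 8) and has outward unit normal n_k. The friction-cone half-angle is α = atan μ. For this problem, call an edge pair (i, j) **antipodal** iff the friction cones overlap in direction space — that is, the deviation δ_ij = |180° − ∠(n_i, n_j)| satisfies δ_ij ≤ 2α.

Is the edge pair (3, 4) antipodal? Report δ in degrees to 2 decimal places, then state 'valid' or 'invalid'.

δ = 147.22°, invalid

α = atan 0.5 = 26.57°;  2α = 53.13°
edge 3: e_3 = (-1.51, +1.92);  n_3 = (+0.7860, +0.6182)
edge 4: e_4 = (-1.71, +0.59);  n_4 = (+0.3262, +0.9453)
∠(n_3, n_4) = 32.78°
δ = |180° − 32.78°| = 147.22°
147.22° > 2α = 53.13°  →  invalid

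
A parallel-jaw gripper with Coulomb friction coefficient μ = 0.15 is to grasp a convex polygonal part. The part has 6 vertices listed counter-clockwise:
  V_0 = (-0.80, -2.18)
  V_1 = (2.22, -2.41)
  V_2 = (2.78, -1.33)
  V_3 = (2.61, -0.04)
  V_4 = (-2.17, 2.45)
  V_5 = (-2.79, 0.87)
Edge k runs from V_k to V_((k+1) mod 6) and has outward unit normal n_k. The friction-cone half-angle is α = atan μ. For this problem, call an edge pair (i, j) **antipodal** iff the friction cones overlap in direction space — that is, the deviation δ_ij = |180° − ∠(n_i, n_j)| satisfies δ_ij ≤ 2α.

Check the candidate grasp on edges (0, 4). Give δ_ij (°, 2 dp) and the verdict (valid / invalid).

α = atan 0.15 = 8.53°;  2α = 17.06°
edge 0: e_0 = (+3.02, -0.23);  n_0 = (-0.0759, -0.9971)
edge 4: e_4 = (-0.62, -1.58);  n_4 = (-0.9309, +0.3653)
∠(n_0, n_4) = 107.07°
δ = |180° − 107.07°| = 72.93°
72.93° > 2α = 17.06°  →  invalid

δ = 72.93°, invalid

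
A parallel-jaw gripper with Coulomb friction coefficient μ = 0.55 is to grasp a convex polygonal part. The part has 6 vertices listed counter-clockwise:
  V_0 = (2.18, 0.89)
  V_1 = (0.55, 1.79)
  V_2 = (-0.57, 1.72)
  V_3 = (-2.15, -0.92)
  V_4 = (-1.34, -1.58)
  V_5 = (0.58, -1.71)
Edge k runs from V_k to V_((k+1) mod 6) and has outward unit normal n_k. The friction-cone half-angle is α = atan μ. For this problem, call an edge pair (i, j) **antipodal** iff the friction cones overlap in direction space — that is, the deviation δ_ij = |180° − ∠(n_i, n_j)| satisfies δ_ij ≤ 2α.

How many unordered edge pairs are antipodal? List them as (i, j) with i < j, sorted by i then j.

α = atan 0.55 = 28.81°;  2α = 57.62°
n_0 = (+0.4834, +0.8754)
n_1 = (-0.0624, +0.9981)
n_2 = (-0.8581, +0.5135)
n_3 = (-0.6317, -0.7752)
n_4 = (-0.0676, -0.9977)
n_5 = (+0.8517, -0.5241)
  (0,1): δ = 147.52°  ·
  (0,2): δ = 91.99°  ·
  (0,3): δ = 10.27°  ✓
  (0,4): δ = 25.03°  ✓
  (0,5): δ = 87.30°  ·
  (1,2): δ = 124.48°  ·
  (1,3): δ = 42.75°  ✓
  (1,4): δ = 7.45°  ✓
  (1,5): δ = 54.82°  ✓
  (2,3): δ = 98.27°  ·
  (2,4): δ = 62.97°  ·
  (2,5): δ = 0.71°  ✓
  (3,4): δ = 144.70°  ·
  (3,5): δ = 82.43°  ·
  (4,5): δ = 117.73°  ·
antipodal pairs: 6

count = 6; pairs: (0,3), (0,4), (1,3), (1,4), (1,5), (2,5)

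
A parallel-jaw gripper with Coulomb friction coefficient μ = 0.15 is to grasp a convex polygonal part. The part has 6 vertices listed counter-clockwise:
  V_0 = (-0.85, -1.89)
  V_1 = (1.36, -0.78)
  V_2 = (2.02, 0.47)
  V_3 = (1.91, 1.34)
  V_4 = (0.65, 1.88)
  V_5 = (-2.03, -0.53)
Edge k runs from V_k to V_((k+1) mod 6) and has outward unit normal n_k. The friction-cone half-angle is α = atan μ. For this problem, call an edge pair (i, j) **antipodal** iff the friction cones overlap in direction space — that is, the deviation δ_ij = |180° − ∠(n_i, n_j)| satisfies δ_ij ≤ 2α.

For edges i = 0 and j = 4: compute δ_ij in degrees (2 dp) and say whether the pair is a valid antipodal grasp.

α = atan 0.15 = 8.53°;  2α = 17.06°
edge 0: e_0 = (+2.21, +1.11);  n_0 = (+0.4488, -0.8936)
edge 4: e_4 = (-2.68, -2.41);  n_4 = (-0.6687, +0.7436)
∠(n_0, n_4) = 164.71°
δ = |180° − 164.71°| = 15.29°
15.29° ≤ 2α = 17.06°  →  valid

δ = 15.29°, valid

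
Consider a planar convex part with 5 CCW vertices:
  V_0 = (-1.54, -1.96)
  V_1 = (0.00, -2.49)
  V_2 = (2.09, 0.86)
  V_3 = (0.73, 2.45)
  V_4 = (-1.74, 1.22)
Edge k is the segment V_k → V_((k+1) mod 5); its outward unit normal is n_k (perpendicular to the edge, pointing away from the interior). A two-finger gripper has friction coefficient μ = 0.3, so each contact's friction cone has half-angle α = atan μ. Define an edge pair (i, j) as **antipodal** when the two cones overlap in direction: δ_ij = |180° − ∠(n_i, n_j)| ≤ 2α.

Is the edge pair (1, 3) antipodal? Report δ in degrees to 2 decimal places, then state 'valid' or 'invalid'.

δ = 31.57°, valid

α = atan 0.3 = 16.70°;  2α = 33.40°
edge 1: e_1 = (+2.09, +3.35);  n_1 = (+0.8484, -0.5293)
edge 3: e_3 = (-2.47, -1.23);  n_3 = (-0.4458, +0.8952)
∠(n_1, n_3) = 148.43°
δ = |180° − 148.43°| = 31.57°
31.57° ≤ 2α = 33.40°  →  valid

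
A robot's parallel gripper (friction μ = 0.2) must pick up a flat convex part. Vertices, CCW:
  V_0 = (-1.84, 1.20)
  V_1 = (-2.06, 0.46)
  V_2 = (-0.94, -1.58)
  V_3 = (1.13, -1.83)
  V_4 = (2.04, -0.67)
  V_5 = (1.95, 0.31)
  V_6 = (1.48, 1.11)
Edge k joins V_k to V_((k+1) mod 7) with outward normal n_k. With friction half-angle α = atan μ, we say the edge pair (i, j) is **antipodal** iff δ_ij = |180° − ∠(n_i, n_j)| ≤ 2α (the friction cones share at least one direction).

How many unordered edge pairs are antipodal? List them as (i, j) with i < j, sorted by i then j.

count = 4; pairs: (0,3), (0,4), (1,5), (2,6)

α = atan 0.2 = 11.31°;  2α = 22.62°
n_0 = (-0.9585, +0.2850)
n_1 = (-0.8766, -0.4813)
n_2 = (-0.1199, -0.9928)
n_3 = (+0.7868, -0.6172)
n_4 = (+0.9958, +0.0915)
n_5 = (+0.8622, +0.5065)
n_6 = (+0.0271, +0.9996)
  (0,1): δ = 134.68°  ·
  (0,2): δ = 80.33°  ·
  (0,3): δ = 21.56°  ✓
  (0,4): δ = 21.80°  ✓
  (0,5): δ = 46.99°  ·
  (0,6): δ = 105.00°  ·
  (1,2): δ = 125.65°  ·
  (1,3): δ = 66.88°  ·
  (1,4): δ = 23.52°  ·
  (1,5): δ = 1.67°  ✓
  (1,6): δ = 59.68°  ·
  (2,3): δ = 121.23°  ·
  (2,4): δ = 77.87°  ·
  (2,5): δ = 52.68°  ·
  (2,6): δ = 5.33°  ✓
  (3,4): δ = 136.64°  ·
  (3,5): δ = 111.45°  ·
  (3,6): δ = 53.44°  ·
  (4,5): δ = 154.81°  ·
  (4,6): δ = 96.80°  ·
  (5,6): δ = 121.99°  ·
antipodal pairs: 4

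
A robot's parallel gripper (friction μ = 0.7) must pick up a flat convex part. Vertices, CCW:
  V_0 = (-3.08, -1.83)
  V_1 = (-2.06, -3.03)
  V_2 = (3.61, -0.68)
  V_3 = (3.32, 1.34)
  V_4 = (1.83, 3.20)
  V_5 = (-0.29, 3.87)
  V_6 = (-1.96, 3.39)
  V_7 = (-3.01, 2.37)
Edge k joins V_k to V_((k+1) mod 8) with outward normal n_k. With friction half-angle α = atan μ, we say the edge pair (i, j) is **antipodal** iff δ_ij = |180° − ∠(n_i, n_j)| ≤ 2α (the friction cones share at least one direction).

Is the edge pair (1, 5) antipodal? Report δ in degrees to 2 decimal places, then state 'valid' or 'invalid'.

δ = 6.48°, valid

α = atan 0.7 = 34.99°;  2α = 69.98°
edge 1: e_1 = (+5.67, +2.35);  n_1 = (+0.3829, -0.9238)
edge 5: e_5 = (-1.67, -0.48);  n_5 = (-0.2762, +0.9611)
∠(n_1, n_5) = 173.52°
δ = |180° − 173.52°| = 6.48°
6.48° ≤ 2α = 69.98°  →  valid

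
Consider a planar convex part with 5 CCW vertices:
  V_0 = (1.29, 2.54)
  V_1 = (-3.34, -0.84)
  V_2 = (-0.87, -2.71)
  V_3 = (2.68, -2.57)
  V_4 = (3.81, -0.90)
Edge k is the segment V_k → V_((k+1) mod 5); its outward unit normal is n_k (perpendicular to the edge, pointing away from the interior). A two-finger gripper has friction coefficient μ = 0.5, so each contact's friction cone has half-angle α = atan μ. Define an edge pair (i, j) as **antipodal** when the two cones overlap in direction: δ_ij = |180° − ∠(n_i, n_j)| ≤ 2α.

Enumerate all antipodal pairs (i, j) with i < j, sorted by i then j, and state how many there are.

count = 3; pairs: (0,2), (0,3), (1,4)

α = atan 0.5 = 26.57°;  2α = 53.13°
n_0 = (-0.5896, +0.8077)
n_1 = (-0.6036, -0.7973)
n_2 = (+0.0394, -0.9992)
n_3 = (+0.8282, -0.5604)
n_4 = (+0.8067, +0.5910)
  (0,1): δ = 73.26°  ·
  (0,2): δ = 33.87°  ✓
  (0,3): δ = 19.79°  ✓
  (0,4): δ = 90.09°  ·
  (1,2): δ = 140.61°  ·
  (1,3): δ = 86.96°  ·
  (1,4): δ = 16.65°  ✓
  (2,3): δ = 126.34°  ·
  (2,4): δ = 56.03°  ·
  (3,4): δ = 109.69°  ·
antipodal pairs: 3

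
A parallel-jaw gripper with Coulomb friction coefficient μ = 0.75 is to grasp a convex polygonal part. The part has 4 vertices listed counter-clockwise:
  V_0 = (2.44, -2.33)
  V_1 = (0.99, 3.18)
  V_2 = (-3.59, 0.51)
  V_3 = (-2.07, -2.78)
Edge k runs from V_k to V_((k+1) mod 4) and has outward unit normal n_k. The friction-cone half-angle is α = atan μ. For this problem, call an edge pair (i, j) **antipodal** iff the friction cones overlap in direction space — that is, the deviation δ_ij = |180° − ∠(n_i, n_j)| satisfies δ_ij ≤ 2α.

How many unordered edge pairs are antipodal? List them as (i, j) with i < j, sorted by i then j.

count = 2; pairs: (0,2), (1,3)

α = atan 0.75 = 36.87°;  2α = 73.74°
n_0 = (+0.9671, +0.2545)
n_1 = (-0.5036, +0.8639)
n_2 = (-0.9078, -0.4194)
n_3 = (+0.0993, -0.9951)
  (0,1): δ = 74.50°  ·
  (0,2): δ = 10.05°  ✓
  (0,3): δ = 80.95°  ·
  (1,2): δ = 95.44°  ·
  (1,3): δ = 24.54°  ✓
  (2,3): δ = 109.10°  ·
antipodal pairs: 2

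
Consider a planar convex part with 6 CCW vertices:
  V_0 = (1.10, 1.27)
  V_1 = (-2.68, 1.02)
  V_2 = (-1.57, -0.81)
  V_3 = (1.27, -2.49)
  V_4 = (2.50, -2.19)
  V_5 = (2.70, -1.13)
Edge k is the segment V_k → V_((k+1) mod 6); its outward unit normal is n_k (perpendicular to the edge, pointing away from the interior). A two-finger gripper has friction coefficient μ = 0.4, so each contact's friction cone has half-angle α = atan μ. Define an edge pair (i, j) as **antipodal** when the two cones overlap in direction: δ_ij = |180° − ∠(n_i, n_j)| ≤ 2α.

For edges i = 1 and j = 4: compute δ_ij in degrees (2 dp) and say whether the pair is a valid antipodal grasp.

α = atan 0.4 = 21.80°;  2α = 43.60°
edge 1: e_1 = (+1.11, -1.83);  n_1 = (-0.8550, -0.5186)
edge 4: e_4 = (+0.20, +1.06);  n_4 = (+0.9827, -0.1854)
∠(n_1, n_4) = 138.08°
δ = |180° − 138.08°| = 41.92°
41.92° ≤ 2α = 43.60°  →  valid

δ = 41.92°, valid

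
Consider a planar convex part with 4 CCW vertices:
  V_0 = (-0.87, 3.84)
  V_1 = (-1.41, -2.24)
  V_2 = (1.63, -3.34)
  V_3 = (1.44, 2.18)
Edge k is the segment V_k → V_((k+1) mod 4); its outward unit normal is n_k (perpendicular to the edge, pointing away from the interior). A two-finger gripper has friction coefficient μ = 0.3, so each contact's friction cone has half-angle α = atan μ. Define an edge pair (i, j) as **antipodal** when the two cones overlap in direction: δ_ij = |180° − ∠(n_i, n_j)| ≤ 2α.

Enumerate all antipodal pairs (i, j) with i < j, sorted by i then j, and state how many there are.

count = 2; pairs: (0,2), (1,3)

α = atan 0.3 = 16.70°;  2α = 33.40°
n_0 = (-0.9961, +0.0885)
n_1 = (-0.3403, -0.9403)
n_2 = (+0.9994, +0.0344)
n_3 = (+0.5836, +0.8121)
  (0,1): δ = 104.82°  ·
  (0,2): δ = 7.05°  ✓
  (0,3): δ = 59.37°  ·
  (1,2): δ = 68.14°  ·
  (1,3): δ = 15.81°  ✓
  (2,3): δ = 127.67°  ·
antipodal pairs: 2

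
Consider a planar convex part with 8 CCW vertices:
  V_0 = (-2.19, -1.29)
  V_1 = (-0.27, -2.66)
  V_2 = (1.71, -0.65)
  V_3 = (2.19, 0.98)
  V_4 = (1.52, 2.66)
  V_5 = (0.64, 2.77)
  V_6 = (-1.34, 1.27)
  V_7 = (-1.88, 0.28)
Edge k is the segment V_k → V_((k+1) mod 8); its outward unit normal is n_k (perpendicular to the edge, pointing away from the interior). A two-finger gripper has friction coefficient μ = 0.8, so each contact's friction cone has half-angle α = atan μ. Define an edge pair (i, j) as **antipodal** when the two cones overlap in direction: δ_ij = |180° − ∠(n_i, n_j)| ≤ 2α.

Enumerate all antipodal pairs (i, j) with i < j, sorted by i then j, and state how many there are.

α = atan 0.8 = 38.66°;  2α = 77.32°
n_0 = (-0.5808, -0.8140)
n_1 = (+0.7124, -0.7018)
n_2 = (+0.9593, -0.2825)
n_3 = (+0.9289, +0.3704)
n_4 = (+0.1240, +0.9923)
n_5 = (-0.6039, +0.7971)
n_6 = (-0.8779, +0.4789)
n_7 = (-0.9811, +0.1937)
  (0,1): δ = 99.06°  ·
  (0,2): δ = 70.90°  ✓
  (0,3): δ = 32.75°  ✓
  (0,4): δ = 28.38°  ✓
  (0,5): δ = 72.66°  ✓
  (0,6): δ = 96.90°  ·
  (0,7): δ = 114.34°  ·
  (1,2): δ = 151.84°  ·
  (1,3): δ = 113.69°  ·
  (1,4): δ = 52.56°  ✓
  (1,5): δ = 8.28°  ✓
  (1,6): δ = 15.96°  ✓
  (1,7): δ = 33.40°  ✓
  (2,3): δ = 141.85°  ·
  (2,4): δ = 80.72°  ·
  (2,5): δ = 36.44°  ✓
  (2,6): δ = 12.20°  ✓
  (2,7): δ = 5.24°  ✓
  (3,4): δ = 118.87°  ·
  (3,5): δ = 74.60°  ✓
  (3,6): δ = 50.35°  ✓
  (3,7): δ = 32.91°  ✓
  (4,5): δ = 135.73°  ·
  (4,6): δ = 111.49°  ·
  (4,7): δ = 94.04°  ·
  (5,6): δ = 155.76°  ·
  (5,7): δ = 138.32°  ·
  (6,7): δ = 162.56°  ·
antipodal pairs: 14

count = 14; pairs: (0,2), (0,3), (0,4), (0,5), (1,4), (1,5), (1,6), (1,7), (2,5), (2,6), (2,7), (3,5), (3,6), (3,7)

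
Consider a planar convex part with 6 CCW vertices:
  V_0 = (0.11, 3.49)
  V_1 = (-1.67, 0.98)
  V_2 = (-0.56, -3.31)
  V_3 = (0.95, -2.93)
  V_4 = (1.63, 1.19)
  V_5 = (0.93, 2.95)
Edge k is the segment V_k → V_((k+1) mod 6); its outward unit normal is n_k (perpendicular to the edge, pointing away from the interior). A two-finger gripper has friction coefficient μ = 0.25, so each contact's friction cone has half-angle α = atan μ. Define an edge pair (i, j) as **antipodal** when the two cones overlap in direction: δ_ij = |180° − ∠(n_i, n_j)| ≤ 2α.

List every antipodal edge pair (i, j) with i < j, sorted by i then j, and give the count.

count = 3; pairs: (0,3), (1,3), (1,4)

α = atan 0.25 = 14.04°;  2α = 28.07°
n_0 = (-0.8157, +0.5785)
n_1 = (-0.9681, -0.2505)
n_2 = (+0.2440, -0.9698)
n_3 = (+0.9867, -0.1628)
n_4 = (+0.9292, +0.3696)
n_5 = (+0.5500, +0.8352)
  (0,1): δ = 130.15°  ·
  (0,2): δ = 40.53°  ·
  (0,3): δ = 25.97°  ✓
  (0,4): δ = 57.03°  ·
  (0,5): δ = 91.98°  ·
  (1,2): δ = 90.38°  ·
  (1,3): δ = 23.88°  ✓
  (1,4): δ = 7.18°  ✓
  (1,5): δ = 42.13°  ·
  (2,3): δ = 113.50°  ·
  (2,4): δ = 82.44°  ·
  (2,5): δ = 47.49°  ·
  (3,4): δ = 148.94°  ·
  (3,5): δ = 113.99°  ·
  (4,5): δ = 145.06°  ·
antipodal pairs: 3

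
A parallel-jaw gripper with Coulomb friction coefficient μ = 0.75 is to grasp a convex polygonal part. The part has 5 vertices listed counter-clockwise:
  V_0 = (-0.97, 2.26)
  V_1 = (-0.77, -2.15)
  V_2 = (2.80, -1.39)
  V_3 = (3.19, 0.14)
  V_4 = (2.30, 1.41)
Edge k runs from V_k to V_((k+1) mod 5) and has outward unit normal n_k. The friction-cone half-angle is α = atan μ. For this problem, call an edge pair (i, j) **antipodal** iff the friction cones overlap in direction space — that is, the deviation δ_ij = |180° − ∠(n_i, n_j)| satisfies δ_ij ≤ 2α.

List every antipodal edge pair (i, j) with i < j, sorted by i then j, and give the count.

count = 5; pairs: (0,2), (0,3), (0,4), (1,3), (1,4)

α = atan 0.75 = 36.87°;  2α = 73.74°
n_0 = (-0.9990, -0.0453)
n_1 = (+0.2082, -0.9781)
n_2 = (+0.9690, -0.2470)
n_3 = (+0.8189, +0.5739)
n_4 = (+0.2516, +0.9678)
  (0,1): δ = 80.58°  ·
  (0,2): δ = 16.90°  ✓
  (0,3): δ = 32.43°  ✓
  (0,4): δ = 72.83°  ✓
  (1,2): δ = 116.32°  ·
  (1,3): δ = 67.00°  ✓
  (1,4): δ = 26.59°  ✓
  (2,3): δ = 130.68°  ·
  (2,4): δ = 90.27°  ·
  (3,4): δ = 139.59°  ·
antipodal pairs: 5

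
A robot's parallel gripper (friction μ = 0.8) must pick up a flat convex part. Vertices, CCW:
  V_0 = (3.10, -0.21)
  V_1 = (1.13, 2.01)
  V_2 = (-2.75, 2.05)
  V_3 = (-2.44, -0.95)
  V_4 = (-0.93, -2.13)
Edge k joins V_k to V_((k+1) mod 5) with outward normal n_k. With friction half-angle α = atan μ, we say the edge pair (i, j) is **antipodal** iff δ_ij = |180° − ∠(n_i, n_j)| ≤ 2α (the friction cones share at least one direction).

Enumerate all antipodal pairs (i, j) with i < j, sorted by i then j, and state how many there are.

α = atan 0.8 = 38.66°;  2α = 77.32°
n_0 = (+0.7480, +0.6637)
n_1 = (+0.0103, +0.9999)
n_2 = (-0.9947, -0.1028)
n_3 = (-0.6157, -0.7879)
n_4 = (+0.4301, -0.9028)
  (0,1): δ = 132.18°  ·
  (0,2): δ = 35.69°  ✓
  (0,3): δ = 10.41°  ✓
  (0,4): δ = 73.89°  ✓
  (1,2): δ = 83.51°  ·
  (1,3): δ = 37.42°  ✓
  (1,4): δ = 26.07°  ✓
  (2,3): δ = 133.91°  ·
  (2,4): δ = 70.43°  ✓
  (3,4): δ = 116.52°  ·
antipodal pairs: 6

count = 6; pairs: (0,2), (0,3), (0,4), (1,3), (1,4), (2,4)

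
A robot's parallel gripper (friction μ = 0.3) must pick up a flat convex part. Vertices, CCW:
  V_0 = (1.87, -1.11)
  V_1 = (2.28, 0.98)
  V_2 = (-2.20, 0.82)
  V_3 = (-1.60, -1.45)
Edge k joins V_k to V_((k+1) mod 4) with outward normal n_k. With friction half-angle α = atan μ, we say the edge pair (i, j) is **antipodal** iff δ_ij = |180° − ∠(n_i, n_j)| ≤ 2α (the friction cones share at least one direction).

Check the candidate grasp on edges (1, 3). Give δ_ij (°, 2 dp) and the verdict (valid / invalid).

α = atan 0.3 = 16.70°;  2α = 33.40°
edge 1: e_1 = (-4.48, -0.16);  n_1 = (-0.0357, +0.9994)
edge 3: e_3 = (+3.47, +0.34);  n_3 = (+0.0975, -0.9952)
∠(n_1, n_3) = 176.45°
δ = |180° − 176.45°| = 3.55°
3.55° ≤ 2α = 33.40°  →  valid

δ = 3.55°, valid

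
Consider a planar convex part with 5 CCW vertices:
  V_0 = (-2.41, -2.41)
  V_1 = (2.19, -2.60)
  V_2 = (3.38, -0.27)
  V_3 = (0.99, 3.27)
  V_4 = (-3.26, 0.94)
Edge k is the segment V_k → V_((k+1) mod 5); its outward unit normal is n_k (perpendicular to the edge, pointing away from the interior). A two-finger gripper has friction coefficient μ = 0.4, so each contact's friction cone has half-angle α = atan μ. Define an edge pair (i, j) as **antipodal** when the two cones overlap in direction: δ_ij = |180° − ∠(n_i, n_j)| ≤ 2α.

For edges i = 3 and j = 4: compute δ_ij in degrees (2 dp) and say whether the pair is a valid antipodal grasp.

δ = 104.50°, invalid

α = atan 0.4 = 21.80°;  2α = 43.60°
edge 3: e_3 = (-4.25, -2.33);  n_3 = (-0.4807, +0.8769)
edge 4: e_4 = (+0.85, -3.35);  n_4 = (-0.9693, -0.2459)
∠(n_3, n_4) = 75.50°
δ = |180° − 75.50°| = 104.50°
104.50° > 2α = 43.60°  →  invalid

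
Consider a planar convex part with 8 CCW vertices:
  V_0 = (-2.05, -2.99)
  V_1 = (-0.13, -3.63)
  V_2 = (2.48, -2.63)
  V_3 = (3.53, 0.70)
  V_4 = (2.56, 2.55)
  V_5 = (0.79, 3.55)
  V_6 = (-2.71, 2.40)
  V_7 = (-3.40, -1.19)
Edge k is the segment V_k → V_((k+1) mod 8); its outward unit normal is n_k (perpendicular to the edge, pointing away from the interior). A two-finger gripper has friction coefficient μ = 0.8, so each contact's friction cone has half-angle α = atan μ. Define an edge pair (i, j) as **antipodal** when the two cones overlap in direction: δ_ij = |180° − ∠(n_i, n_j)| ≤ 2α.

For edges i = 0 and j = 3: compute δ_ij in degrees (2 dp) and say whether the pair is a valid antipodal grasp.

δ = 43.90°, valid

α = atan 0.8 = 38.66°;  2α = 77.32°
edge 0: e_0 = (+1.92, -0.64);  n_0 = (-0.3162, -0.9487)
edge 3: e_3 = (-0.97, +1.85);  n_3 = (+0.8856, +0.4644)
∠(n_0, n_3) = 136.10°
δ = |180° − 136.10°| = 43.90°
43.90° ≤ 2α = 77.32°  →  valid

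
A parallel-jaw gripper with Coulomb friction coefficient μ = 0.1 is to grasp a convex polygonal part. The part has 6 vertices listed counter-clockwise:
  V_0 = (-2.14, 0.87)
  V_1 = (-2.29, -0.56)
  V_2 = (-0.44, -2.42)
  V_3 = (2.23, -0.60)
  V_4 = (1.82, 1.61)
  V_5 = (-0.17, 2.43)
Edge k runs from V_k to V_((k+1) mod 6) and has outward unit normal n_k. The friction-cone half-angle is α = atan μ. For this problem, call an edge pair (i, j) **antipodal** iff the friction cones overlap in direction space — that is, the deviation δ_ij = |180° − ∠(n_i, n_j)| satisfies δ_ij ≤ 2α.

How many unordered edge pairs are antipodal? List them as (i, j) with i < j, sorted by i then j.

α = atan 0.1 = 5.71°;  2α = 11.42°
n_0 = (-0.9945, +0.1043)
n_1 = (-0.7090, -0.7052)
n_2 = (+0.5632, -0.8263)
n_3 = (+0.9832, +0.1824)
n_4 = (+0.3810, +0.9246)
n_5 = (-0.6208, +0.7840)
  (0,1): δ = 129.17°  ·
  (0,2): δ = 49.73°  ·
  (0,3): δ = 16.50°  ·
  (0,4): δ = 73.59°  ·
  (0,5): δ = 134.36°  ·
  (1,2): δ = 100.57°  ·
  (1,3): δ = 34.34°  ·
  (1,4): δ = 22.76°  ·
  (1,5): δ = 83.53°  ·
  (2,3): δ = 113.77°  ·
  (2,4): δ = 56.67°  ·
  (2,5): δ = 4.09°  ✓
  (3,4): δ = 122.90°  ·
  (3,5): δ = 62.14°  ·
  (4,5): δ = 119.23°  ·
antipodal pairs: 1

count = 1; pairs: (2,5)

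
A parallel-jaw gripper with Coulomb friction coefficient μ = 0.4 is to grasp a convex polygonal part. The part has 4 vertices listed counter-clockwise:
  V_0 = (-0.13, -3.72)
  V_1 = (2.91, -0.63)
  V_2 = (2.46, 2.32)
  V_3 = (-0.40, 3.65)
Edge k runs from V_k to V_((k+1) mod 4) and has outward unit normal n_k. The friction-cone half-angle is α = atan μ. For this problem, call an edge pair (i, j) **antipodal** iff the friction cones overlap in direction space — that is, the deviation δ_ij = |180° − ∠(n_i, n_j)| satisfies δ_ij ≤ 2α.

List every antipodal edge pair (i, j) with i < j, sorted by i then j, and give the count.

count = 1; pairs: (1,3)

α = atan 0.4 = 21.80°;  2α = 43.60°
n_0 = (+0.7129, -0.7013)
n_1 = (+0.9886, +0.1508)
n_2 = (+0.4217, +0.9067)
n_3 = (-0.9993, -0.0366)
  (0,1): δ = 126.79°  ·
  (0,2): δ = 70.41°  ·
  (0,3): δ = 46.63°  ·
  (1,2): δ = 123.61°  ·
  (1,3): δ = 6.58°  ✓
  (2,3): δ = 62.96°  ·
antipodal pairs: 1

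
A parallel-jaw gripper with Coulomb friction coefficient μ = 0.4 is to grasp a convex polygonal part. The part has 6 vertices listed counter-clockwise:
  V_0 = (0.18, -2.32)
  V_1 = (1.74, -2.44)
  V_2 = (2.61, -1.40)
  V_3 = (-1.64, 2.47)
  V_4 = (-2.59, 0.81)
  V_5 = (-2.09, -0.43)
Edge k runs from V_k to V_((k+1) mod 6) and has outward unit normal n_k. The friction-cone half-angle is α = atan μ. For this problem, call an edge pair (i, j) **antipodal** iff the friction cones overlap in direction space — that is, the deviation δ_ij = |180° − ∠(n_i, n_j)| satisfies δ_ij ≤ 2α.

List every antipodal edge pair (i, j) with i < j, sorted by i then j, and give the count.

count = 4; pairs: (0,2), (1,3), (2,4), (2,5)

α = atan 0.4 = 21.80°;  2α = 43.60°
n_0 = (-0.0767, -0.9971)
n_1 = (+0.7670, -0.6416)
n_2 = (+0.6733, +0.7394)
n_3 = (-0.8679, +0.4967)
n_4 = (-0.9274, -0.3740)
n_5 = (-0.6399, -0.7685)
  (0,1): δ = 125.52°  ·
  (0,2): δ = 37.92°  ✓
  (0,3): δ = 64.62°  ·
  (0,4): δ = 116.36°  ·
  (0,5): δ = 144.62°  ·
  (1,2): δ = 92.41°  ·
  (1,3): δ = 10.13°  ✓
  (1,4): δ = 61.87°  ·
  (1,5): δ = 90.13°  ·
  (2,3): δ = 77.46°  ·
  (2,4): δ = 25.72°  ✓
  (2,5): δ = 2.54°  ✓
  (3,4): δ = 128.26°  ·
  (3,5): δ = 100.00°  ·
  (4,5): δ = 151.74°  ·
antipodal pairs: 4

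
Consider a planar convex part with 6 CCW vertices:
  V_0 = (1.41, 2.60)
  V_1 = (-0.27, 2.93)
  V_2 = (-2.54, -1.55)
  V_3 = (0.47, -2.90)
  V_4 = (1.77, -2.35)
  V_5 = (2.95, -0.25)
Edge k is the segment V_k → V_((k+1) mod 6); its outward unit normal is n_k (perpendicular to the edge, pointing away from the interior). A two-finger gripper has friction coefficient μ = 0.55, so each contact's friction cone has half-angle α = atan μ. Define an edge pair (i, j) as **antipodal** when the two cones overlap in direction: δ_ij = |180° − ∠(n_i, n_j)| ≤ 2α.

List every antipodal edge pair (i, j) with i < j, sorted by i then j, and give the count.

count = 6; pairs: (0,2), (0,3), (1,3), (1,4), (1,5), (2,5)

α = atan 0.55 = 28.81°;  2α = 57.62°
n_0 = (+0.1927, +0.9812)
n_1 = (-0.8920, +0.4520)
n_2 = (-0.4092, -0.9124)
n_3 = (+0.3896, -0.9210)
n_4 = (+0.8718, -0.4899)
n_5 = (+0.8798, +0.4754)
  (0,1): δ = 105.76°  ·
  (0,2): δ = 13.04°  ✓
  (0,3): δ = 34.05°  ✓
  (0,4): δ = 71.78°  ·
  (0,5): δ = 129.50°  ·
  (1,2): δ = 87.29°  ·
  (1,3): δ = 40.20°  ✓
  (1,4): δ = 2.46°  ✓
  (1,5): δ = 55.26°  ✓
  (2,3): δ = 132.91°  ·
  (2,4): δ = 95.18°  ·
  (2,5): δ = 37.46°  ✓
  (3,4): δ = 142.26°  ·
  (3,5): δ = 84.55°  ·
  (4,5): δ = 122.28°  ·
antipodal pairs: 6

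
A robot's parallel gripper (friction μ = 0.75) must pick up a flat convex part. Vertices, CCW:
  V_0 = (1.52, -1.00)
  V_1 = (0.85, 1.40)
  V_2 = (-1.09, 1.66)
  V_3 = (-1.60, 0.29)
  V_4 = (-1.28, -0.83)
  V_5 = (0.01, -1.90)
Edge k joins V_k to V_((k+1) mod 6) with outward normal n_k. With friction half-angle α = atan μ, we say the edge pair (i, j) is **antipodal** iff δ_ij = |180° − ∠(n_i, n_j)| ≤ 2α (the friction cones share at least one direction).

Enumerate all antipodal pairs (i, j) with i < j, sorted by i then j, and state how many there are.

count = 7; pairs: (0,2), (0,3), (0,4), (1,3), (1,4), (1,5), (2,5)

α = atan 0.75 = 36.87°;  2α = 73.74°
n_0 = (+0.9632, +0.2689)
n_1 = (+0.1328, +0.9911)
n_2 = (-0.9372, +0.3489)
n_3 = (-0.9615, -0.2747)
n_4 = (-0.6384, -0.7697)
n_5 = (+0.5120, -0.8590)
  (0,1): δ = 113.23°  ·
  (0,2): δ = 36.02°  ✓
  (0,3): δ = 0.35°  ✓
  (0,4): δ = 34.73°  ✓
  (0,5): δ = 105.20°  ·
  (1,2): δ = 102.79°  ·
  (1,3): δ = 66.42°  ✓
  (1,4): δ = 32.04°  ✓
  (1,5): δ = 38.43°  ✓
  (2,3): δ = 143.64°  ·
  (2,4): δ = 109.26°  ·
  (2,5): δ = 38.79°  ✓
  (3,4): δ = 145.62°  ·
  (3,5): δ = 75.15°  ·
  (4,5): δ = 109.53°  ·
antipodal pairs: 7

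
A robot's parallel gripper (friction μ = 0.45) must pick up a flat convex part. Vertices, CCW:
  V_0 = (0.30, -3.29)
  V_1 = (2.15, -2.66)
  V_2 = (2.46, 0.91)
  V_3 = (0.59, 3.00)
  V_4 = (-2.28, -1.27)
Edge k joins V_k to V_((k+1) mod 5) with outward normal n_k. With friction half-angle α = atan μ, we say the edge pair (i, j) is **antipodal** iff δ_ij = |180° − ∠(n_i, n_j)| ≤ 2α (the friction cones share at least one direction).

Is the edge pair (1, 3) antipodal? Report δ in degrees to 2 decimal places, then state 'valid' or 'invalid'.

α = atan 0.45 = 24.23°;  2α = 48.46°
edge 1: e_1 = (+0.31, +3.57);  n_1 = (+0.9963, -0.0865)
edge 3: e_3 = (-2.87, -4.27);  n_3 = (-0.8300, +0.5578)
∠(n_1, n_3) = 151.06°
δ = |180° − 151.06°| = 28.94°
28.94° ≤ 2α = 48.46°  →  valid

δ = 28.94°, valid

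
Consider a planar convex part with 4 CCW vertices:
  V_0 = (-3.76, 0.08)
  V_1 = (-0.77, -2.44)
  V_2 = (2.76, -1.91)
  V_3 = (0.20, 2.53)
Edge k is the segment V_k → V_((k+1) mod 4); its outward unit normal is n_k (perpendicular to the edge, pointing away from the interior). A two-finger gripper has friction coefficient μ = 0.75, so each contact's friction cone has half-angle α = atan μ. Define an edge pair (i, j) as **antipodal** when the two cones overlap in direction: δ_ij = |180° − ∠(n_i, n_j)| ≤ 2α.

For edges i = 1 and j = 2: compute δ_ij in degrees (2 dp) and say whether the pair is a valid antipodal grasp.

δ = 68.57°, valid

α = atan 0.75 = 36.87°;  2α = 73.74°
edge 1: e_1 = (+3.53, +0.53);  n_1 = (+0.1485, -0.9889)
edge 2: e_2 = (-2.56, +4.44);  n_2 = (+0.8663, +0.4995)
∠(n_1, n_2) = 111.43°
δ = |180° − 111.43°| = 68.57°
68.57° ≤ 2α = 73.74°  →  valid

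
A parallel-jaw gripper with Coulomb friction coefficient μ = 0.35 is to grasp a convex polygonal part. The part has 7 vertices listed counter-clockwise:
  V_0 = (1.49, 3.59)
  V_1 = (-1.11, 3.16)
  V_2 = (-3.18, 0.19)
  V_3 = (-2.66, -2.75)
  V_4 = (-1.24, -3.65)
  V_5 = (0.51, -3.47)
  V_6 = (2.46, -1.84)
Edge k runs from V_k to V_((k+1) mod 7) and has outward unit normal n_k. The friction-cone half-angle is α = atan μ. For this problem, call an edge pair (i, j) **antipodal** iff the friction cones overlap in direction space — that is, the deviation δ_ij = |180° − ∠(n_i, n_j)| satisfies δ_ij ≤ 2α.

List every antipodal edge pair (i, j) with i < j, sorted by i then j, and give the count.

α = atan 0.35 = 19.29°;  2α = 38.58°
n_0 = (-0.1632, +0.9866)
n_1 = (-0.8204, +0.5718)
n_2 = (-0.9847, -0.1742)
n_3 = (-0.5353, -0.8446)
n_4 = (+0.1023, -0.9948)
n_5 = (+0.6413, -0.7673)
n_6 = (+0.9844, +0.1759)
  (0,1): δ = 134.27°  ·
  (0,2): δ = 89.36°  ·
  (0,3): δ = 41.76°  ·
  (0,4): δ = 3.52°  ✓
  (0,5): δ = 30.50°  ✓
  (0,6): δ = 90.74°  ·
  (1,2): δ = 135.09°  ·
  (1,3): δ = 87.49°  ·
  (1,4): δ = 49.25°  ·
  (1,5): δ = 15.23°  ✓
  (1,6): δ = 45.00°  ·
  (2,3): δ = 132.40°  ·
  (2,4): δ = 94.16°  ·
  (2,5): δ = 60.14°  ·
  (2,6): δ = 0.10°  ✓
  (3,4): δ = 141.76°  ·
  (3,5): δ = 107.74°  ·
  (3,6): δ = 47.51°  ·
  (4,5): δ = 145.98°  ·
  (4,6): δ = 85.74°  ·
  (5,6): δ = 119.76°  ·
antipodal pairs: 4

count = 4; pairs: (0,4), (0,5), (1,5), (2,6)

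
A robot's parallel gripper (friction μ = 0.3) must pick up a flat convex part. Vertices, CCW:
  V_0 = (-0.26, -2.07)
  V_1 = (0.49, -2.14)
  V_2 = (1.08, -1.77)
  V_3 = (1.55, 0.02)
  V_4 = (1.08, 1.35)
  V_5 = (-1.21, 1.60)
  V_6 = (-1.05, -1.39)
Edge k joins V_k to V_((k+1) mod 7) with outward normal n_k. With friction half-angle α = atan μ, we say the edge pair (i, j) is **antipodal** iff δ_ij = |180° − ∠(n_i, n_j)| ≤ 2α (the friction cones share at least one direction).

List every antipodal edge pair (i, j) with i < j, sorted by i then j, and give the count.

count = 4; pairs: (0,4), (2,5), (3,5), (3,6)

α = atan 0.3 = 16.70°;  2α = 33.40°
n_0 = (-0.0929, -0.9957)
n_1 = (+0.5313, -0.8472)
n_2 = (+0.9672, -0.2540)
n_3 = (+0.9429, +0.3332)
n_4 = (+0.1085, +0.9941)
n_5 = (-0.9986, -0.0534)
n_6 = (-0.6524, -0.7579)
  (0,1): δ = 142.58°  ·
  (0,2): δ = 99.38°  ·
  (0,3): δ = 65.21°  ·
  (0,4): δ = 0.90°  ✓
  (0,5): δ = 98.40°  ·
  (0,6): δ = 144.61°  ·
  (1,2): δ = 136.80°  ·
  (1,3): δ = 102.63°  ·
  (1,4): δ = 38.32°  ·
  (1,5): δ = 60.97°  ·
  (1,6): δ = 107.19°  ·
  (2,3): δ = 145.83°  ·
  (2,4): δ = 81.52°  ·
  (2,5): δ = 17.78°  ✓
  (2,6): δ = 63.99°  ·
  (3,4): δ = 115.69°  ·
  (3,5): δ = 16.40°  ✓
  (3,6): δ = 29.82°  ✓
  (4,5): δ = 80.71°  ·
  (4,6): δ = 34.49°  ·
  (5,6): δ = 133.78°  ·
antipodal pairs: 4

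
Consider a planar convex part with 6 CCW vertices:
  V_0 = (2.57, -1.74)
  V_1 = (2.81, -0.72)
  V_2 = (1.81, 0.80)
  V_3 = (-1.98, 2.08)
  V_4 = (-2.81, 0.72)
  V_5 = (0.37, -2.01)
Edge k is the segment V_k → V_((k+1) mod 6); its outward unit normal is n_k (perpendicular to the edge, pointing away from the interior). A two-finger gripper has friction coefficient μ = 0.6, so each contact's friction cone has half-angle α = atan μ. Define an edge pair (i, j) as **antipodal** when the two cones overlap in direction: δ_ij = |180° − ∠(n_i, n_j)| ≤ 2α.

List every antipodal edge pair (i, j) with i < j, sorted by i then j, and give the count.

count = 5; pairs: (0,3), (1,4), (2,4), (2,5), (3,5)

α = atan 0.6 = 30.96°;  2α = 61.93°
n_0 = (+0.9734, -0.2290)
n_1 = (+0.8354, +0.5496)
n_2 = (+0.3200, +0.9474)
n_3 = (-0.8536, +0.5209)
n_4 = (-0.6514, -0.7588)
n_5 = (+0.1218, -0.9926)
  (0,1): δ = 133.42°  ·
  (0,2): δ = 95.42°  ·
  (0,3): δ = 18.15°  ✓
  (0,4): δ = 62.59°  ·
  (0,5): δ = 110.24°  ·
  (1,2): δ = 142.00°  ·
  (1,3): δ = 64.74°  ·
  (1,4): δ = 16.01°  ✓
  (1,5): δ = 63.66°  ·
  (2,3): δ = 102.73°  ·
  (2,4): δ = 21.98°  ✓
  (2,5): δ = 25.66°  ✓
  (3,4): δ = 99.25°  ·
  (3,5): δ = 51.61°  ✓
  (4,5): δ = 132.36°  ·
antipodal pairs: 5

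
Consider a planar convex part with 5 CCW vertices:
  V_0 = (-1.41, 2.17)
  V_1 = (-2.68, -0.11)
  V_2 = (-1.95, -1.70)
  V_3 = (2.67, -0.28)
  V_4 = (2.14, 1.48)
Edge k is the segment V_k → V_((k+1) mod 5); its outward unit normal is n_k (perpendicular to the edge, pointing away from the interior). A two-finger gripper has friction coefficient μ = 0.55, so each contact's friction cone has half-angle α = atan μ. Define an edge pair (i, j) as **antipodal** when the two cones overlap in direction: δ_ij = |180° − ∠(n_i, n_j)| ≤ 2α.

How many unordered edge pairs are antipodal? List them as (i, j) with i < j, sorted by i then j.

count = 5; pairs: (0,2), (0,3), (1,3), (1,4), (2,4)

α = atan 0.55 = 28.81°;  2α = 57.62°
n_0 = (-0.8736, +0.4866)
n_1 = (-0.9088, -0.4172)
n_2 = (+0.2938, -0.9559)
n_3 = (+0.9575, +0.2883)
n_4 = (+0.1908, +0.9816)
  (0,1): δ = 126.22°  ·
  (0,2): δ = 43.80°  ✓
  (0,3): δ = 45.88°  ✓
  (0,4): δ = 108.12°  ·
  (1,2): δ = 97.58°  ·
  (1,3): δ = 7.90°  ✓
  (1,4): δ = 54.34°  ✓
  (2,3): δ = 90.33°  ·
  (2,4): δ = 28.08°  ✓
  (3,4): δ = 117.76°  ·
antipodal pairs: 5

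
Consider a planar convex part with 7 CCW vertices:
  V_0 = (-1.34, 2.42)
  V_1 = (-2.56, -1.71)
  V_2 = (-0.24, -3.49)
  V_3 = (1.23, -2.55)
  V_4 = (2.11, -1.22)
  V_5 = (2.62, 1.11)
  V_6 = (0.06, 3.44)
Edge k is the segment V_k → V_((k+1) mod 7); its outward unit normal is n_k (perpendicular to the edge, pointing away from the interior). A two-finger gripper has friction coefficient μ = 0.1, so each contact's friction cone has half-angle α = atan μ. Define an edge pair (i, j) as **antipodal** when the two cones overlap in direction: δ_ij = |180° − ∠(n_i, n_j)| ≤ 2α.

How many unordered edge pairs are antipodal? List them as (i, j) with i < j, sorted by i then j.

count = 3; pairs: (0,4), (1,5), (2,6)

α = atan 0.1 = 5.71°;  2α = 11.42°
n_0 = (-0.9590, +0.2833)
n_1 = (-0.6087, -0.7934)
n_2 = (+0.5387, -0.8425)
n_3 = (+0.8340, -0.5518)
n_4 = (+0.9769, -0.2138)
n_5 = (+0.6731, +0.7395)
n_6 = (-0.5889, +0.8082)
  (0,1): δ = 111.04°  ·
  (0,2): δ = 40.95°  ·
  (0,3): δ = 17.03°  ·
  (0,4): δ = 4.11°  ✓
  (0,5): δ = 64.15°  ·
  (0,6): δ = 142.53°  ·
  (1,2): δ = 109.91°  ·
  (1,3): δ = 85.99°  ·
  (1,4): δ = 64.85°  ·
  (1,5): δ = 4.81°  ✓
  (1,6): δ = 73.57°  ·
  (2,3): δ = 156.09°  ·
  (2,4): δ = 134.94°  ·
  (2,5): δ = 74.90°  ·
  (2,6): δ = 3.48°  ✓
  (3,4): δ = 158.86°  ·
  (3,5): δ = 98.82°  ·
  (3,6): δ = 20.43°  ·
  (4,5): δ = 119.96°  ·
  (4,6): δ = 41.58°  ·
  (5,6): δ = 101.62°  ·
antipodal pairs: 3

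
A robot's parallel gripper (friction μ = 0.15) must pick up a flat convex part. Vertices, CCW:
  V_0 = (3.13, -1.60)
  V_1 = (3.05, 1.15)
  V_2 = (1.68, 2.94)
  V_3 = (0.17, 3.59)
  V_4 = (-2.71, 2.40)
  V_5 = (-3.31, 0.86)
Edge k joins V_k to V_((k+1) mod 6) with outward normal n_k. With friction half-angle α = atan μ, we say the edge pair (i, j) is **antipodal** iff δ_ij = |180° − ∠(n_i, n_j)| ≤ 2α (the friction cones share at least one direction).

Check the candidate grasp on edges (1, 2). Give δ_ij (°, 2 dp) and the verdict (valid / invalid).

α = atan 0.15 = 8.53°;  2α = 17.06°
edge 1: e_1 = (-1.37, +1.79);  n_1 = (+0.7941, +0.6078)
edge 2: e_2 = (-1.51, +0.65);  n_2 = (+0.3954, +0.9185)
∠(n_1, n_2) = 29.28°
δ = |180° − 29.28°| = 150.72°
150.72° > 2α = 17.06°  →  invalid

δ = 150.72°, invalid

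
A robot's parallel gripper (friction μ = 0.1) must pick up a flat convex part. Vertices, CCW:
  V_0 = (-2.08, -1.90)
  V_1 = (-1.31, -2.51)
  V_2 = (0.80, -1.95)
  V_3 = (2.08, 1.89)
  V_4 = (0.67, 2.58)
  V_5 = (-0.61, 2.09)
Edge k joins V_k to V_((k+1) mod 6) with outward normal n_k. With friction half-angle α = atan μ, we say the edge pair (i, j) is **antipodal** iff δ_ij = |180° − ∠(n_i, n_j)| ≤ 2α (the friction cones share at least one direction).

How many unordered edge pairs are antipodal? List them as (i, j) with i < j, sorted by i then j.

count = 2; pairs: (1,4), (2,5)

α = atan 0.1 = 5.71°;  2α = 11.42°
n_0 = (-0.6210, -0.7838)
n_1 = (+0.2565, -0.9665)
n_2 = (+0.9487, -0.3162)
n_3 = (+0.4396, +0.8982)
n_4 = (-0.3575, +0.9339)
n_5 = (-0.9383, +0.3457)
  (0,1): δ = 126.75°  ·
  (0,2): δ = 70.05°  ·
  (0,3): δ = 12.31°  ·
  (0,4): δ = 59.33°  ·
  (0,5): δ = 108.16°  ·
  (1,2): δ = 123.30°  ·
  (1,3): δ = 40.94°  ·
  (1,4): δ = 6.08°  ✓
  (1,5): δ = 54.91°  ·
  (2,3): δ = 97.64°  ·
  (2,4): δ = 50.62°  ·
  (2,5): δ = 1.79°  ✓
  (3,4): δ = 132.98°  ·
  (3,5): δ = 84.15°  ·
  (4,5): δ = 131.17°  ·
antipodal pairs: 2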